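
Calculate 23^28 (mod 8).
1

Repeated squaring. Binary of 28 = 11100.
23^1 ≡ 7 (mod 8); 23^2 ≡ 1 (mod 8); 23^4 ≡ 1 (mod 8); 23^8 ≡ 1 (mod 8); 23^16 ≡ 1 (mod 8)
23^28 = 23^4 × 23^8 × 23^16 ≡ 1 (mod 8)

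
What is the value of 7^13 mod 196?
147

Repeated squaring. Binary of 13 = 1101.
7^1 ≡ 7 (mod 196); 7^2 ≡ 49 (mod 196); 7^4 ≡ 49 (mod 196); 7^8 ≡ 49 (mod 196)
7^13 = 7^1 × 7^4 × 7^8 ≡ 147 (mod 196)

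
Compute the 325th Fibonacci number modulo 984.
497

Matrix identity: Q^n = [[F_(n+1), F_n], [F_n, F_(n-1)]] with Q = [[1,1],[1,0]].
n = 325 = 101000101₂. Square-and-multiply, entries mod 984:
Q^1 = [[1,1],[1,0]]
Q^2 = (Q^1)² = [[2,1],[1,1]]
Q^5 = (Q^2)²·Q = [[8,5],[5,3]]
Q^10 = (Q^5)² = [[89,55],[55,34]]
Q^20 = (Q^10)² = [[122,861],[861,245]]
Q^40 = (Q^20)² = [[493,123],[123,370]]
Q^81 = (Q^40)²·Q = [[247,370],[370,861]]
Q^162 = (Q^81)² = [[125,616],[616,493]]
Q^325 = (Q^162)²·Q = [[377,497],[497,864]]
F_325 mod 984 = Q^325[0][1] = 497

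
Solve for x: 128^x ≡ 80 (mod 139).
72

Baby-step giant-step with step n = ⌈√139⌉ = 12.
Baby steps 128^j mod 139 (j:value) for j=0..11: 0:1, 1:128, 2:121, 3:59, 4:46, 5:50, 6:6, 7:73, 8:31, 9:76, 10:137, 11:22.
Giant-step multiplier: 128^(-12) ≡ 128^(138-12) = 128^126 ≡ 112 (mod 139).
Giant steps γ_i = 80·112^i mod 139: γ_0=80, γ_1=64, γ_2=79, γ_3=91, γ_4=45, γ_5=36, γ_6=1 (in table at j=0).
x = i·n + j = 6·12 + 0 = 72.
Check: 128^72 ≡ 80 (mod 139).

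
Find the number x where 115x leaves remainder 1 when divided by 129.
46

gcd(115, 129) = 1, so the inverse exists.
Extended Euclidean algorithm on (129, 115):
129 = 1 × 115 + 14  ⟹  14 = (1)·129 + (-1)·115
115 = 8 × 14 + 3  ⟹  3 = (-8)·129 + (9)·115
14 = 4 × 3 + 2  ⟹  2 = (33)·129 + (-37)·115
3 = 1 × 2 + 1  ⟹  1 = (-41)·129 + (46)·115
So (46)·115 ≡ 1 (mod 129), i.e. 115^(-1) ≡ 46 (mod 129).
Check: 115 × 46 = 5290 ≡ 1 (mod 129)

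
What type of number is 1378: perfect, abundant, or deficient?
deficient

Proper divisors of 1378: sum = 1 + 2 + 13 + 26 + 53 + 106 + 689 = 890
Since 890 < 1378, 1378 is deficient.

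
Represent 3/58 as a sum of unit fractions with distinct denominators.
1/20 + 1/580

Greedy algorithm:
3/58: ceiling(58/3) = 20, use 1/20
1/580: ceiling(580/1) = 580, use 1/580
Result: 3/58 = 1/20 + 1/580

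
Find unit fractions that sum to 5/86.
1/18 + 1/387

Greedy algorithm:
5/86: ceiling(86/5) = 18, use 1/18
1/387: ceiling(387/1) = 387, use 1/387
Result: 5/86 = 1/18 + 1/387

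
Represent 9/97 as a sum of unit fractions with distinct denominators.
1/11 + 1/534 + 1/569778

Greedy algorithm:
9/97: ceiling(97/9) = 11, use 1/11
2/1067: ceiling(1067/2) = 534, use 1/534
1/569778: ceiling(569778/1) = 569778, use 1/569778
Result: 9/97 = 1/11 + 1/534 + 1/569778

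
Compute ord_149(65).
148

149 is prime, so ord(65) divides φ(149) = 148.
Divisors of 148: 1, 2, 4, 37, 74, 148.
Repeated squaring: 65^1 ≡ 65, 65^2 ≡ 53, 65^4 ≡ 127, 65^8 ≡ 37, 65^16 ≡ 28, 65^32 ≡ 39, 65^64 ≡ 31, 65^128 ≡ 67 (mod 149).
Test 65^d mod 149 for each divisor d in increasing order:
65^1 ≡ 65
65^2 ≡ 53
65^4 ≡ 127
65^37 = 65^32·65^4·65^1 ≡ 105
65^74 = 65^64·65^8·65^2 ≡ 148
65^148 = 65^128·65^16·65^4 ≡ 1  ← first divisor giving 1
The order is 148.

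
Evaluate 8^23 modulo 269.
210

Repeated squaring. Binary of 23 = 10111.
8^1 ≡ 8 (mod 269); 8^2 ≡ 64 (mod 269); 8^4 ≡ 61 (mod 269); 8^8 ≡ 224 (mod 269); 8^16 ≡ 142 (mod 269)
8^23 = 8^1 × 8^2 × 8^4 × 8^16 ≡ 210 (mod 269)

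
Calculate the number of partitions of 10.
42

p(n) counts ways to write n as a sum of positive integers (order ignored).
Examples: 10; 9 + 1; 8 + 2; 8 + 1 + 1; 7 + 3; ... (42 total)
p(10) = 42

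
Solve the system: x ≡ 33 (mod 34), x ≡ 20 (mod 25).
645

Using Chinese Remainder Theorem:
M = 34 × 25 = 850
M1 = 25, M2 = 34
y1 = 25^(-1) mod 34 = 15
y2 = 34^(-1) mod 25 = 14
x = (33×25×15 + 20×34×14) mod 850 = 645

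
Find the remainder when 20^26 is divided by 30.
10

Repeated squaring. Binary of 26 = 11010.
20^1 ≡ 20 (mod 30); 20^2 ≡ 10 (mod 30); 20^4 ≡ 10 (mod 30); 20^8 ≡ 10 (mod 30); 20^16 ≡ 10 (mod 30)
20^26 = 20^2 × 20^8 × 20^16 ≡ 10 (mod 30)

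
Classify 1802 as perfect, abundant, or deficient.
deficient

Proper divisors of 1802: sum = 1 + 2 + 17 + 34 + 53 + 106 + 901 = 1114
Since 1114 < 1802, 1802 is deficient.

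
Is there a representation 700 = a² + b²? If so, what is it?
Not possible

Factorization: 700 = 2^2 × 5^2 × 7
By Fermat: n is sum of two squares iff every prime p ≡ 3 (mod 4) appears to even power.
Prime(s) ≡ 3 (mod 4) with odd exponent: [(7, 1)]
Therefore 700 cannot be expressed as a² + b².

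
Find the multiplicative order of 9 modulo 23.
11

23 is prime, so ord(9) divides φ(23) = 22.
Divisors of 22: 1, 2, 11, 22.
Repeated squaring: 9^1 ≡ 9, 9^2 ≡ 12, 9^4 ≡ 6, 9^8 ≡ 13, 9^16 ≡ 8 (mod 23).
Test 9^d mod 23 for each divisor d in increasing order:
9^1 ≡ 9
9^2 ≡ 12
9^11 = 9^8·9^2·9^1 ≡ 1  ← first divisor giving 1
The order is 11.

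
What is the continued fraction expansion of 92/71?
[1; 3, 2, 1, 1, 1, 2]

Euclidean algorithm steps:
92 = 1 × 71 + 21
71 = 3 × 21 + 8
21 = 2 × 8 + 5
8 = 1 × 5 + 3
5 = 1 × 3 + 2
3 = 1 × 2 + 1
2 = 2 × 1 + 0
Continued fraction: [1; 3, 2, 1, 1, 1, 2]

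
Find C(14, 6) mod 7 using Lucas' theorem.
0

Using Lucas' theorem:
Write n=14 and k=6 in base 7:
n in base 7: [2, 0]
k in base 7: [0, 6]
C(14,6) mod 7 = ∏ C(n_i, k_i) mod 7
Digit binomials (mod 7): C(2,0) = 1; C(0,6) = 0 (k_i > n_i)
Product: 1 × 0 = 0 ≡ 0 (mod 7)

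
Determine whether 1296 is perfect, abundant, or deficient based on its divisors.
abundant

Proper divisors of 1296: sum = 1 + 2 + 3 + 4 + 6 + 8 + 9 + 12 + ... + 216 + 324 + 432 + 648 (24 divisors) = 2455
Since 2455 > 1296, 1296 is abundant.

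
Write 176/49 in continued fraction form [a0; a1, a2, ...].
[3; 1, 1, 2, 4, 2]

Euclidean algorithm steps:
176 = 3 × 49 + 29
49 = 1 × 29 + 20
29 = 1 × 20 + 9
20 = 2 × 9 + 2
9 = 4 × 2 + 1
2 = 2 × 1 + 0
Continued fraction: [3; 1, 1, 2, 4, 2]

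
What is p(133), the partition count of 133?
7346629512

p(n) counts ways to write n as a sum of positive integers (order ignored).
Euler's pentagonal recurrence: p(k) = p(k-1) + p(k-2) - p(k-5) - p(k-7) + p(k-12) + p(k-15) - ... (offsets j(3j∓1)/2, signs ++--, p(0)=1, p(<0)=0).
DP table for k = 0..132: p(0)=1, p(1)=1, p(2)=2, p(3)=3, p(4)=5, p(5)=7, p(6)=11, p(7)=15, p(8)=22, p(9)=30, p(10)=42, p(11)=56, p(12)=77, p(13)=101, p(14)=135, p(15)=176, p(16)=231, p(17)=297, p(18)=385, p(19)=490, p(20)=627, p(21)=792, p(22)=1002, p(23)=1255, p(24)=1575, p(25)=1958, p(26)=2436, p(27)=3010, p(28)=3718, p(29)=4565, p(30)=5604, p(31)=6842, p(32)=8349, p(33)=10143, p(34)=12310, p(35)=14883, p(36)=17977, p(37)=21637, p(38)=26015, p(39)=31185, p(40)=37338, p(41)=44583, p(42)=53174, p(43)=63261, p(44)=75175, p(45)=89134, p(46)=105558, p(47)=124754, p(48)=147273, p(49)=173525, p(50)=204226, p(51)=239943, p(52)=281589, p(53)=329931, p(54)=386155, p(55)=451276, p(56)=526823, p(57)=614154, p(58)=715220, p(59)=831820, p(60)=966467, p(61)=1121505, p(62)=1300156, p(63)=1505499, p(64)=1741630, p(65)=2012558, p(66)=2323520, p(67)=2679689, p(68)=3087735, p(69)=3554345, p(70)=4087968, p(71)=4697205, p(72)=5392783, p(73)=6185689, p(74)=7089500, p(75)=8118264, p(76)=9289091, p(77)=10619863, p(78)=12132164, p(79)=13848650, p(80)=15796476, p(81)=18004327, p(82)=20506255, p(83)=23338469, p(84)=26543660, p(85)=30167357, p(86)=34262962, p(87)=38887673, p(88)=44108109, p(89)=49995925, p(90)=56634173, p(91)=64112359, p(92)=72533807, p(93)=82010177, p(94)=92669720, p(95)=104651419, p(96)=118114304, p(97)=133230930, p(98)=150198136, p(99)=169229875, p(100)=190569292, p(101)=214481126, p(102)=241265379, p(103)=271248950, p(104)=304801365, p(105)=342325709, p(106)=384276336, p(107)=431149389, p(108)=483502844, p(109)=541946240, p(110)=607163746, p(111)=679903203, p(112)=761002156, p(113)=851376628, p(114)=952050665, p(115)=1064144451, p(116)=1188908248, p(117)=1327710076, p(118)=1482074143, p(119)=1653668665, p(120)=1844349560, p(121)=2056148051, p(122)=2291320912, p(123)=2552338241, p(124)=2841940500, p(125)=3163127352, p(126)=3519222692, p(127)=3913864295, p(128)=4351078600, p(129)=4835271870, p(130)=5371315400, p(131)=5964539504, p(132)=6620830889.
Final step: p(133) = p(132) + p(131) - p(128) - p(126) + p(121) + p(118) - p(111) - p(107) + p(98) + p(93) - p(82) - p(76) + p(63) + p(56) - p(41) - p(33) + p(16) + p(7)
= 6620830889 + 5964539504 - 4351078600 - 3519222692 + 2056148051 + 1482074143 - 679903203 - 431149389 + 150198136 + 82010177 - 20506255 - 9289091 + 1505499 + 526823 - 44583 - 10143 + 231 + 15
= 7346629512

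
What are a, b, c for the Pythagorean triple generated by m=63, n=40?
(2369, 5040, 5569)

Euclid's formula: a = m² - n², b = 2mn, c = m² + n²
m = 63, n = 40
a = 63² - 40² = 3969 - 1600 = 2369
b = 2 × 63 × 40 = 5040
c = 63² + 40² = 3969 + 1600 = 5569
Verification: 2369² + 5040² = 5612161 + 25401600 = 31013761 = 5569² ✓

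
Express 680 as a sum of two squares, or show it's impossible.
2² + 26² (a=2, b=26)

Factorization: 680 = 2^3 × 5 × 17
By Fermat: n is sum of two squares iff every prime p ≡ 3 (mod 4) appears to even power.
All primes ≡ 3 (mod 4) appear to even power.
Search a = 0, 1, 2, … for 680 - a² a perfect square: first hit at a = 2: 680 - 4 = 676 = 26².
680 = 2² + 26² = 4 + 676 ✓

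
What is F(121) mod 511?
48

Matrix identity: Q^n = [[F_(n+1), F_n], [F_n, F_(n-1)]] with Q = [[1,1],[1,0]].
n = 121 = 1111001₂. Square-and-multiply, entries mod 511:
Q^1 = [[1,1],[1,0]]
Q^3 = (Q^1)²·Q = [[3,2],[2,1]]
Q^7 = (Q^3)²·Q = [[21,13],[13,8]]
Q^15 = (Q^7)²·Q = [[476,99],[99,377]]
Q^30 = (Q^15)² = [[295,132],[132,163]]
Q^60 = (Q^30)² = [[205,158],[158,47]]
Q^121 = (Q^60)²·Q = [[6,48],[48,469]]
F_121 mod 511 = Q^121[0][1] = 48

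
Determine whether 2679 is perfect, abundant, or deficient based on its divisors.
deficient

Proper divisors of 2679: sum = 1 + 3 + 19 + 47 + 57 + 141 + 893 = 1161
Since 1161 < 2679, 2679 is deficient.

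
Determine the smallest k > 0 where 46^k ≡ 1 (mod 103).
3

103 is prime, so ord(46) divides φ(103) = 102.
Divisors of 102: 1, 2, 3, 6, 17, 34, 51, 102.
Repeated squaring: 46^1 ≡ 46, 46^2 ≡ 56, 46^4 ≡ 46, 46^8 ≡ 56, 46^16 ≡ 46, 46^32 ≡ 56, 46^64 ≡ 46 (mod 103).
Test 46^d mod 103 for each divisor d in increasing order:
46^1 ≡ 46
46^2 ≡ 56
46^3 = 46^2·46^1 ≡ 1  ← first divisor giving 1
The order is 3.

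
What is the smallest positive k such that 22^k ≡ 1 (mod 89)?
22

89 is prime, so ord(22) divides φ(89) = 88.
Divisors of 88: 1, 2, 4, 8, 11, 22, 44, 88.
Repeated squaring: 22^1 ≡ 22, 22^2 ≡ 39, 22^4 ≡ 8, 22^8 ≡ 64, 22^16 ≡ 2, 22^32 ≡ 4, 22^64 ≡ 16 (mod 89).
Test 22^d mod 89 for each divisor d in increasing order:
22^1 ≡ 22
22^2 ≡ 39
22^4 ≡ 8
22^8 ≡ 64
22^11 = 22^8·22^2·22^1 ≡ 88
22^22 = 22^16·22^4·22^2 ≡ 1  ← first divisor giving 1
The order is 22.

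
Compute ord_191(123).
190

191 is prime, so ord(123) divides φ(191) = 190.
Divisors of 190: 1, 2, 5, 10, 19, 38, 95, 190.
Repeated squaring: 123^1 ≡ 123, 123^2 ≡ 40, 123^4 ≡ 72, 123^8 ≡ 27, 123^16 ≡ 156, 123^32 ≡ 79, 123^64 ≡ 129, 123^128 ≡ 24 (mod 191).
Test 123^d mod 191 for each divisor d in increasing order:
123^1 ≡ 123
123^2 ≡ 40
123^5 = 123^4·123^1 ≡ 70
123^10 = 123^8·123^2 ≡ 125
123^19 = 123^16·123^2·123^1 ≡ 82
123^38 = 123^32·123^4·123^2 ≡ 39
123^95 = 123^64·123^16·123^8·123^4·123^2·123^1 ≡ 190
123^190 = 123^128·123^32·123^16·123^8·123^4·123^2 ≡ 1  ← first divisor giving 1
The order is 190.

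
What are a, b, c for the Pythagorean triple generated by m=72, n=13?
(5015, 1872, 5353)

Euclid's formula: a = m² - n², b = 2mn, c = m² + n²
m = 72, n = 13
a = 72² - 13² = 5184 - 169 = 5015
b = 2 × 72 × 13 = 1872
c = 72² + 13² = 5184 + 169 = 5353
Verification: 5015² + 1872² = 25150225 + 3504384 = 28654609 = 5353² ✓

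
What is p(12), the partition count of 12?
77

p(n) counts ways to write n as a sum of positive integers (order ignored).
Euler's pentagonal recurrence: p(k) = p(k-1) + p(k-2) - p(k-5) - p(k-7) + p(k-12) + p(k-15) - ... (offsets j(3j∓1)/2, signs ++--, p(0)=1, p(<0)=0).
DP table for k = 0..11: p(0)=1, p(1)=1, p(2)=2, p(3)=3, p(4)=5, p(5)=7, p(6)=11, p(7)=15, p(8)=22, p(9)=30, p(10)=42, p(11)=56.
Final step: p(12) = p(11) + p(10) - p(7) - p(5) + p(0)
= 56 + 42 - 15 - 7 + 1
= 77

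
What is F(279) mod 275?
221

Matrix identity: Q^n = [[F_(n+1), F_n], [F_n, F_(n-1)]] with Q = [[1,1],[1,0]].
n = 279 = 100010111₂. Square-and-multiply, entries mod 275:
Q^1 = [[1,1],[1,0]]
Q^2 = (Q^1)² = [[2,1],[1,1]]
Q^4 = (Q^2)² = [[5,3],[3,2]]
Q^8 = (Q^4)² = [[34,21],[21,13]]
Q^17 = (Q^8)²·Q = [[109,222],[222,162]]
Q^34 = (Q^17)² = [[115,212],[212,178]]
Q^69 = (Q^34)²·Q = [[110,144],[144,241]]
Q^139 = (Q^69)²·Q = [[55,111],[111,219]]
Q^279 = (Q^139)²·Q = [[110,221],[221,164]]
F_279 mod 275 = Q^279[0][1] = 221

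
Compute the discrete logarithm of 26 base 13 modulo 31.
25

Baby-step giant-step with step n = ⌈√31⌉ = 6.
Baby steps 13^j mod 31 (j:value) for j=0..5: 0:1, 1:13, 2:14, 3:27, 4:10, 5:6.
Giant-step multiplier: 13^(-6) ≡ 13^(30-6) = 13^24 ≡ 2 (mod 31).
Giant steps γ_i = 26·2^i mod 31: γ_0=26, γ_1=21, γ_2=11, γ_3=22, γ_4=13 (in table at j=1).
x = i·n + j = 4·6 + 1 = 25.
Check: 13^25 ≡ 26 (mod 31).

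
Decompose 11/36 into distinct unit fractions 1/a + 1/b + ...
1/4 + 1/18

Greedy algorithm:
11/36: ceiling(36/11) = 4, use 1/4
1/18: ceiling(18/1) = 18, use 1/18
Result: 11/36 = 1/4 + 1/18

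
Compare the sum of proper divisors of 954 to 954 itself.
abundant

Proper divisors of 954: sum = 1 + 2 + 3 + 6 + 9 + 18 + 53 + 106 + 159 + 318 + 477 = 1152
Since 1152 > 954, 954 is abundant.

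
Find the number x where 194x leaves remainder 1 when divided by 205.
149

gcd(194, 205) = 1, so the inverse exists.
Extended Euclidean algorithm on (205, 194):
205 = 1 × 194 + 11  ⟹  11 = (1)·205 + (-1)·194
194 = 17 × 11 + 7  ⟹  7 = (-17)·205 + (18)·194
11 = 1 × 7 + 4  ⟹  4 = (18)·205 + (-19)·194
7 = 1 × 4 + 3  ⟹  3 = (-35)·205 + (37)·194
4 = 1 × 3 + 1  ⟹  1 = (53)·205 + (-56)·194
So (-56)·194 ≡ 1 (mod 205), i.e. 194^(-1) ≡ -56 ≡ 149 (mod 205).
Check: 194 × 149 = 28906 ≡ 1 (mod 205)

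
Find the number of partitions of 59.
831820

p(n) counts ways to write n as a sum of positive integers (order ignored).
Euler's pentagonal recurrence: p(k) = p(k-1) + p(k-2) - p(k-5) - p(k-7) + p(k-12) + p(k-15) - ... (offsets j(3j∓1)/2, signs ++--, p(0)=1, p(<0)=0).
DP table for k = 0..58: p(0)=1, p(1)=1, p(2)=2, p(3)=3, p(4)=5, p(5)=7, p(6)=11, p(7)=15, p(8)=22, p(9)=30, p(10)=42, p(11)=56, p(12)=77, p(13)=101, p(14)=135, p(15)=176, p(16)=231, p(17)=297, p(18)=385, p(19)=490, p(20)=627, p(21)=792, p(22)=1002, p(23)=1255, p(24)=1575, p(25)=1958, p(26)=2436, p(27)=3010, p(28)=3718, p(29)=4565, p(30)=5604, p(31)=6842, p(32)=8349, p(33)=10143, p(34)=12310, p(35)=14883, p(36)=17977, p(37)=21637, p(38)=26015, p(39)=31185, p(40)=37338, p(41)=44583, p(42)=53174, p(43)=63261, p(44)=75175, p(45)=89134, p(46)=105558, p(47)=124754, p(48)=147273, p(49)=173525, p(50)=204226, p(51)=239943, p(52)=281589, p(53)=329931, p(54)=386155, p(55)=451276, p(56)=526823, p(57)=614154, p(58)=715220.
Final step: p(59) = p(58) + p(57) - p(54) - p(52) + p(47) + p(44) - p(37) - p(33) + p(24) + p(19) - p(8) - p(2)
= 715220 + 614154 - 386155 - 281589 + 124754 + 75175 - 21637 - 10143 + 1575 + 490 - 22 - 2
= 831820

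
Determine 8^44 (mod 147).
64

Repeated squaring. Binary of 44 = 101100.
8^1 ≡ 8 (mod 147); 8^2 ≡ 64 (mod 147); 8^4 ≡ 127 (mod 147); 8^8 ≡ 106 (mod 147); 8^16 ≡ 64 (mod 147); 8^32 ≡ 127 (mod 147)
8^44 = 8^4 × 8^8 × 8^32 ≡ 64 (mod 147)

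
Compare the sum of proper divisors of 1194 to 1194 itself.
abundant

Proper divisors of 1194: sum = 1 + 2 + 3 + 6 + 199 + 398 + 597 = 1206
Since 1206 > 1194, 1194 is abundant.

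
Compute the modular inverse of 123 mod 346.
301

gcd(123, 346) = 1, so the inverse exists.
Extended Euclidean algorithm on (346, 123):
346 = 2 × 123 + 100  ⟹  100 = (1)·346 + (-2)·123
123 = 1 × 100 + 23  ⟹  23 = (-1)·346 + (3)·123
100 = 4 × 23 + 8  ⟹  8 = (5)·346 + (-14)·123
23 = 2 × 8 + 7  ⟹  7 = (-11)·346 + (31)·123
8 = 1 × 7 + 1  ⟹  1 = (16)·346 + (-45)·123
So (-45)·123 ≡ 1 (mod 346), i.e. 123^(-1) ≡ -45 ≡ 301 (mod 346).
Check: 123 × 301 = 37023 ≡ 1 (mod 346)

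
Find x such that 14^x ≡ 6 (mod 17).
7

Baby-step giant-step with step n = ⌈√17⌉ = 5.
Baby steps 14^j mod 17 (j:value) for j=0..4: 0:1, 1:14, 2:9, 3:7, 4:13.
Giant-step multiplier: 14^(-5) ≡ 14^(16-5) = 14^11 ≡ 10 (mod 17).
Giant steps γ_i = 6·10^i mod 17: γ_0=6, γ_1=9 (in table at j=2).
x = i·n + j = 1·5 + 2 = 7.
Check: 14^7 ≡ 6 (mod 17).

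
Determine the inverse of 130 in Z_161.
135

gcd(130, 161) = 1, so the inverse exists.
Extended Euclidean algorithm on (161, 130):
161 = 1 × 130 + 31  ⟹  31 = (1)·161 + (-1)·130
130 = 4 × 31 + 6  ⟹  6 = (-4)·161 + (5)·130
31 = 5 × 6 + 1  ⟹  1 = (21)·161 + (-26)·130
So (-26)·130 ≡ 1 (mod 161), i.e. 130^(-1) ≡ -26 ≡ 135 (mod 161).
Check: 130 × 135 = 17550 ≡ 1 (mod 161)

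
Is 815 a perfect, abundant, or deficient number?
deficient

Proper divisors of 815: sum = 1 + 5 + 163 = 169
Since 169 < 815, 815 is deficient.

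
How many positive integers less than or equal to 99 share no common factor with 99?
60

99 = 3^2 × 11
φ(n) = n × ∏(1 - 1/p) for each prime p dividing n
φ(99) = 99 × (1 - 1/3) × (1 - 1/11) = 60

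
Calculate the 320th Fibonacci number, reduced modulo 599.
145

Matrix identity: Q^n = [[F_(n+1), F_n], [F_n, F_(n-1)]] with Q = [[1,1],[1,0]].
n = 320 = 101000000₂. Square-and-multiply, entries mod 599:
Q^1 = [[1,1],[1,0]]
Q^2 = (Q^1)² = [[2,1],[1,1]]
Q^5 = (Q^2)²·Q = [[8,5],[5,3]]
Q^10 = (Q^5)² = [[89,55],[55,34]]
Q^20 = (Q^10)² = [[164,176],[176,587]]
Q^40 = (Q^20)² = [[368,396],[396,571]]
Q^80 = (Q^40)² = [[527,464],[464,63]]
Q^160 = (Q^80)² = [[48,17],[17,31]]
Q^320 = (Q^160)² = [[197,145],[145,52]]
F_320 mod 599 = Q^320[0][1] = 145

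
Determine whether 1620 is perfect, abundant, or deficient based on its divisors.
abundant

Proper divisors of 1620: sum = 1 + 2 + 3 + 4 + 5 + 6 + 9 + 10 + ... + 324 + 405 + 540 + 810 (29 divisors) = 3462
Since 3462 > 1620, 1620 is abundant.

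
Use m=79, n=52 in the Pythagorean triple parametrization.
(3537, 8216, 8945)

Euclid's formula: a = m² - n², b = 2mn, c = m² + n²
m = 79, n = 52
a = 79² - 52² = 6241 - 2704 = 3537
b = 2 × 79 × 52 = 8216
c = 79² + 52² = 6241 + 2704 = 8945
Verification: 3537² + 8216² = 12510369 + 67502656 = 80013025 = 8945² ✓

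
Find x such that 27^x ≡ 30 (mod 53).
39

Baby-step giant-step with step n = ⌈√53⌉ = 8.
Baby steps 27^j mod 53 (j:value) for j=0..7: 0:1, 1:27, 2:40, 3:20, 4:10, 5:5, 6:29, 7:41.
Giant-step multiplier: 27^(-8) ≡ 27^(52-8) = 27^44 ≡ 44 (mod 53).
Giant steps γ_i = 30·44^i mod 53: γ_0=30, γ_1=48, γ_2=45, γ_3=19, γ_4=41 (in table at j=7).
x = i·n + j = 4·8 + 7 = 39.
Check: 27^39 ≡ 30 (mod 53).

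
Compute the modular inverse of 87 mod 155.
98

gcd(87, 155) = 1, so the inverse exists.
Extended Euclidean algorithm on (155, 87):
155 = 1 × 87 + 68  ⟹  68 = (1)·155 + (-1)·87
87 = 1 × 68 + 19  ⟹  19 = (-1)·155 + (2)·87
68 = 3 × 19 + 11  ⟹  11 = (4)·155 + (-7)·87
19 = 1 × 11 + 8  ⟹  8 = (-5)·155 + (9)·87
11 = 1 × 8 + 3  ⟹  3 = (9)·155 + (-16)·87
8 = 2 × 3 + 2  ⟹  2 = (-23)·155 + (41)·87
3 = 1 × 2 + 1  ⟹  1 = (32)·155 + (-57)·87
So (-57)·87 ≡ 1 (mod 155), i.e. 87^(-1) ≡ -57 ≡ 98 (mod 155).
Check: 87 × 98 = 8526 ≡ 1 (mod 155)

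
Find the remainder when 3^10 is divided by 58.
5

Repeated squaring. Binary of 10 = 1010.
3^1 ≡ 3 (mod 58); 3^2 ≡ 9 (mod 58); 3^4 ≡ 23 (mod 58); 3^8 ≡ 7 (mod 58)
3^10 = 3^2 × 3^8 ≡ 5 (mod 58)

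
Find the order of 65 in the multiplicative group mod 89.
88

89 is prime, so ord(65) divides φ(89) = 88.
Divisors of 88: 1, 2, 4, 8, 11, 22, 44, 88.
Repeated squaring: 65^1 ≡ 65, 65^2 ≡ 42, 65^4 ≡ 73, 65^8 ≡ 78, 65^16 ≡ 32, 65^32 ≡ 45, 65^64 ≡ 67 (mod 89).
Test 65^d mod 89 for each divisor d in increasing order:
65^1 ≡ 65
65^2 ≡ 42
65^4 ≡ 73
65^8 ≡ 78
65^11 = 65^8·65^2·65^1 ≡ 52
65^22 = 65^16·65^4·65^2 ≡ 34
65^44 = 65^32·65^8·65^4 ≡ 88
65^88 = 65^64·65^16·65^8 ≡ 1  ← first divisor giving 1
The order is 88.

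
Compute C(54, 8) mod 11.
1

Using Lucas' theorem:
Write n=54 and k=8 in base 11:
n in base 11: [4, 10]
k in base 11: [0, 8]
C(54,8) mod 11 = ∏ C(n_i, k_i) mod 11
Digit binomials (mod 11): C(4,0) = 1; C(10,8) = 45 ≡ 1
Product: 1 × 1 = 1 ≡ 1 (mod 11)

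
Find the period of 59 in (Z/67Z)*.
11

67 is prime, so ord(59) divides φ(67) = 66.
Divisors of 66: 1, 2, 3, 6, 11, 22, 33, 66.
Repeated squaring: 59^1 ≡ 59, 59^2 ≡ 64, 59^4 ≡ 9, 59^8 ≡ 14, 59^16 ≡ 62, 59^32 ≡ 25, 59^64 ≡ 22 (mod 67).
Test 59^d mod 67 for each divisor d in increasing order:
59^1 ≡ 59
59^2 ≡ 64
59^3 = 59^2·59^1 ≡ 24
59^6 = 59^4·59^2 ≡ 40
59^11 = 59^8·59^2·59^1 ≡ 1  ← first divisor giving 1
The order is 11.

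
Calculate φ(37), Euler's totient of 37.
36

37 = 37
φ(n) = n × ∏(1 - 1/p) for each prime p dividing n
φ(37) = 37 × (1 - 1/37) = 36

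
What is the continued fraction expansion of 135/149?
[0; 1, 9, 1, 1, 1, 4]

Euclidean algorithm steps:
135 = 0 × 149 + 135
149 = 1 × 135 + 14
135 = 9 × 14 + 9
14 = 1 × 9 + 5
9 = 1 × 5 + 4
5 = 1 × 4 + 1
4 = 4 × 1 + 0
Continued fraction: [0; 1, 9, 1, 1, 1, 4]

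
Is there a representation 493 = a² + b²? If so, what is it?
3² + 22² (a=3, b=22)

Factorization: 493 = 17 × 29
By Fermat: n is sum of two squares iff every prime p ≡ 3 (mod 4) appears to even power.
All primes ≡ 3 (mod 4) appear to even power.
Search a = 0, 1, 2, … for 493 - a² a perfect square: first hit at a = 3: 493 - 9 = 484 = 22².
493 = 3² + 22² = 9 + 484 ✓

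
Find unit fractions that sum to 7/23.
1/4 + 1/19 + 1/583 + 1/1019084

Greedy algorithm:
7/23: ceiling(23/7) = 4, use 1/4
5/92: ceiling(92/5) = 19, use 1/19
3/1748: ceiling(1748/3) = 583, use 1/583
1/1019084: ceiling(1019084/1) = 1019084, use 1/1019084
Result: 7/23 = 1/4 + 1/19 + 1/583 + 1/1019084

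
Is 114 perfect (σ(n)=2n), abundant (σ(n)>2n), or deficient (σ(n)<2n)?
abundant

Proper divisors of 114: sum = 1 + 2 + 3 + 6 + 19 + 38 + 57 = 126
Since 126 > 114, 114 is abundant.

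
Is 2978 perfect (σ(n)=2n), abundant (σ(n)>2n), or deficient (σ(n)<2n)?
deficient

Proper divisors of 2978: sum = 1 + 2 + 1489 = 1492
Since 1492 < 2978, 2978 is deficient.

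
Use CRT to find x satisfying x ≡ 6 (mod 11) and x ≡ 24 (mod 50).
424

Using Chinese Remainder Theorem:
M = 11 × 50 = 550
M1 = 50, M2 = 11
y1 = 50^(-1) mod 11 = 2
y2 = 11^(-1) mod 50 = 41
x = (6×50×2 + 24×11×41) mod 550 = 424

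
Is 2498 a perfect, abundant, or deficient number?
deficient

Proper divisors of 2498: sum = 1 + 2 + 1249 = 1252
Since 1252 < 2498, 2498 is deficient.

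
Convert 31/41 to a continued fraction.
[0; 1, 3, 10]

Euclidean algorithm steps:
31 = 0 × 41 + 31
41 = 1 × 31 + 10
31 = 3 × 10 + 1
10 = 10 × 1 + 0
Continued fraction: [0; 1, 3, 10]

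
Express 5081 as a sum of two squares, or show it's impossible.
40² + 59² (a=40, b=59)

Factorization: 5081 = 5081
By Fermat: n is sum of two squares iff every prime p ≡ 3 (mod 4) appears to even power.
All primes ≡ 3 (mod 4) appear to even power.
Search a = 0, 1, 2, … for 5081 - a² a perfect square: first hit at a = 40: 5081 - 1600 = 3481 = 59².
5081 = 40² + 59² = 1600 + 3481 ✓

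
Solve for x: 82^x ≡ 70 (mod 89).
83

Baby-step giant-step with step n = ⌈√89⌉ = 10.
Baby steps 82^j mod 89 (j:value) for j=0..9: 0:1, 1:82, 2:49, 3:13, 4:87, 5:14, 6:80, 7:63, 8:4, 9:61.
Giant-step multiplier: 82^(-10) ≡ 82^(88-10) = 82^78 ≡ 5 (mod 89).
Giant steps γ_i = 70·5^i mod 89: γ_0=70, γ_1=83, γ_2=59, γ_3=28, γ_4=51, γ_5=77, γ_6=29, γ_7=56, γ_8=13 (in table at j=3).
x = i·n + j = 8·10 + 3 = 83.
Check: 82^83 ≡ 70 (mod 89).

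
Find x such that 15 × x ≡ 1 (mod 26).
7

gcd(15, 26) = 1, so the inverse exists.
Extended Euclidean algorithm on (26, 15):
26 = 1 × 15 + 11  ⟹  11 = (1)·26 + (-1)·15
15 = 1 × 11 + 4  ⟹  4 = (-1)·26 + (2)·15
11 = 2 × 4 + 3  ⟹  3 = (3)·26 + (-5)·15
4 = 1 × 3 + 1  ⟹  1 = (-4)·26 + (7)·15
So (7)·15 ≡ 1 (mod 26), i.e. 15^(-1) ≡ 7 (mod 26).
Check: 15 × 7 = 105 ≡ 1 (mod 26)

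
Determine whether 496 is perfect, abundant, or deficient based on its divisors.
perfect

Proper divisors of 496: sum = 1 + 2 + 4 + 8 + 16 + 31 + 62 + 124 + 248 = 496
Since 496 = 496, 496 is perfect.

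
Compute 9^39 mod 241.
25

Repeated squaring. Binary of 39 = 100111.
9^1 ≡ 9 (mod 241); 9^2 ≡ 81 (mod 241); 9^4 ≡ 54 (mod 241); 9^8 ≡ 24 (mod 241); 9^16 ≡ 94 (mod 241); 9^32 ≡ 160 (mod 241)
9^39 = 9^1 × 9^2 × 9^4 × 9^32 ≡ 25 (mod 241)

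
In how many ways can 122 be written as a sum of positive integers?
2291320912

p(n) counts ways to write n as a sum of positive integers (order ignored).
Euler's pentagonal recurrence: p(k) = p(k-1) + p(k-2) - p(k-5) - p(k-7) + p(k-12) + p(k-15) - ... (offsets j(3j∓1)/2, signs ++--, p(0)=1, p(<0)=0).
DP table for k = 0..121: p(0)=1, p(1)=1, p(2)=2, p(3)=3, p(4)=5, p(5)=7, p(6)=11, p(7)=15, p(8)=22, p(9)=30, p(10)=42, p(11)=56, p(12)=77, p(13)=101, p(14)=135, p(15)=176, p(16)=231, p(17)=297, p(18)=385, p(19)=490, p(20)=627, p(21)=792, p(22)=1002, p(23)=1255, p(24)=1575, p(25)=1958, p(26)=2436, p(27)=3010, p(28)=3718, p(29)=4565, p(30)=5604, p(31)=6842, p(32)=8349, p(33)=10143, p(34)=12310, p(35)=14883, p(36)=17977, p(37)=21637, p(38)=26015, p(39)=31185, p(40)=37338, p(41)=44583, p(42)=53174, p(43)=63261, p(44)=75175, p(45)=89134, p(46)=105558, p(47)=124754, p(48)=147273, p(49)=173525, p(50)=204226, p(51)=239943, p(52)=281589, p(53)=329931, p(54)=386155, p(55)=451276, p(56)=526823, p(57)=614154, p(58)=715220, p(59)=831820, p(60)=966467, p(61)=1121505, p(62)=1300156, p(63)=1505499, p(64)=1741630, p(65)=2012558, p(66)=2323520, p(67)=2679689, p(68)=3087735, p(69)=3554345, p(70)=4087968, p(71)=4697205, p(72)=5392783, p(73)=6185689, p(74)=7089500, p(75)=8118264, p(76)=9289091, p(77)=10619863, p(78)=12132164, p(79)=13848650, p(80)=15796476, p(81)=18004327, p(82)=20506255, p(83)=23338469, p(84)=26543660, p(85)=30167357, p(86)=34262962, p(87)=38887673, p(88)=44108109, p(89)=49995925, p(90)=56634173, p(91)=64112359, p(92)=72533807, p(93)=82010177, p(94)=92669720, p(95)=104651419, p(96)=118114304, p(97)=133230930, p(98)=150198136, p(99)=169229875, p(100)=190569292, p(101)=214481126, p(102)=241265379, p(103)=271248950, p(104)=304801365, p(105)=342325709, p(106)=384276336, p(107)=431149389, p(108)=483502844, p(109)=541946240, p(110)=607163746, p(111)=679903203, p(112)=761002156, p(113)=851376628, p(114)=952050665, p(115)=1064144451, p(116)=1188908248, p(117)=1327710076, p(118)=1482074143, p(119)=1653668665, p(120)=1844349560, p(121)=2056148051.
Final step: p(122) = p(121) + p(120) - p(117) - p(115) + p(110) + p(107) - p(100) - p(96) + p(87) + p(82) - p(71) - p(65) + p(52) + p(45) - p(30) - p(22) + p(5)
= 2056148051 + 1844349560 - 1327710076 - 1064144451 + 607163746 + 431149389 - 190569292 - 118114304 + 38887673 + 20506255 - 4697205 - 2012558 + 281589 + 89134 - 5604 - 1002 + 7
= 2291320912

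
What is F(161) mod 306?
67

Matrix identity: Q^n = [[F_(n+1), F_n], [F_n, F_(n-1)]] with Q = [[1,1],[1,0]].
n = 161 = 10100001₂. Square-and-multiply, entries mod 306:
Q^1 = [[1,1],[1,0]]
Q^2 = (Q^1)² = [[2,1],[1,1]]
Q^5 = (Q^2)²·Q = [[8,5],[5,3]]
Q^10 = (Q^5)² = [[89,55],[55,34]]
Q^20 = (Q^10)² = [[236,33],[33,203]]
Q^40 = (Q^20)² = [[175,105],[105,70]]
Q^80 = (Q^40)² = [[34,21],[21,13]]
Q^161 = (Q^80)²·Q = [[136,67],[67,69]]
F_161 mod 306 = Q^161[0][1] = 67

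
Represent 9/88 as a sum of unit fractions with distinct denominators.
1/10 + 1/440

Greedy algorithm:
9/88: ceiling(88/9) = 10, use 1/10
1/440: ceiling(440/1) = 440, use 1/440
Result: 9/88 = 1/10 + 1/440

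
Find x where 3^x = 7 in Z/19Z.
6

Baby-step giant-step with step n = ⌈√19⌉ = 5.
Baby steps 3^j mod 19 (j:value) for j=0..4: 0:1, 1:3, 2:9, 3:8, 4:5.
Giant-step multiplier: 3^(-5) ≡ 3^(18-5) = 3^13 ≡ 14 (mod 19).
Giant steps γ_i = 7·14^i mod 19: γ_0=7, γ_1=3 (in table at j=1).
x = i·n + j = 1·5 + 1 = 6.
Check: 3^6 ≡ 7 (mod 19).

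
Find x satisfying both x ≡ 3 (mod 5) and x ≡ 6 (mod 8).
38

Using Chinese Remainder Theorem:
M = 5 × 8 = 40
M1 = 8, M2 = 5
y1 = 8^(-1) mod 5 = 2
y2 = 5^(-1) mod 8 = 5
x = (3×8×2 + 6×5×5) mod 40 = 38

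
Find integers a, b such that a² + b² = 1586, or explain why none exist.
19² + 35² (a=19, b=35)

Factorization: 1586 = 2 × 13 × 61
By Fermat: n is sum of two squares iff every prime p ≡ 3 (mod 4) appears to even power.
All primes ≡ 3 (mod 4) appear to even power.
Search a = 0, 1, 2, … for 1586 - a² a perfect square: first hit at a = 19: 1586 - 361 = 1225 = 35².
1586 = 19² + 35² = 361 + 1225 ✓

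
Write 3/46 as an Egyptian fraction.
1/16 + 1/368

Greedy algorithm:
3/46: ceiling(46/3) = 16, use 1/16
1/368: ceiling(368/1) = 368, use 1/368
Result: 3/46 = 1/16 + 1/368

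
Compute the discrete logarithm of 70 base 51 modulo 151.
141

Baby-step giant-step with step n = ⌈√151⌉ = 13.
Baby steps 51^j mod 151 (j:value) for j=0..12: 0:1, 1:51, 2:34, 3:73, 4:99, 5:66, 6:44, 7:130, 8:137, 9:41, 10:128, 11:35, 12:124.
Giant-step multiplier: 51^(-13) ≡ 51^(150-13) = 51^137 ≡ 109 (mod 151).
Giant steps γ_i = 70·109^i mod 151: γ_0=70, γ_1=80, γ_2=113, γ_3=86, γ_4=12, γ_5=100, γ_6=28, γ_7=32, γ_8=15, γ_9=125, γ_10=35 (in table at j=11).
x = i·n + j = 10·13 + 11 = 141.
Check: 51^141 ≡ 70 (mod 151).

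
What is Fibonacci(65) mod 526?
273

Matrix identity: Q^n = [[F_(n+1), F_n], [F_n, F_(n-1)]] with Q = [[1,1],[1,0]].
n = 65 = 1000001₂. Square-and-multiply, entries mod 526:
Q^1 = [[1,1],[1,0]]
Q^2 = (Q^1)² = [[2,1],[1,1]]
Q^4 = (Q^2)² = [[5,3],[3,2]]
Q^8 = (Q^4)² = [[34,21],[21,13]]
Q^16 = (Q^8)² = [[19,461],[461,84]]
Q^32 = (Q^16)² = [[378,143],[143,235]]
Q^65 = (Q^32)²·Q = [[90,273],[273,343]]
F_65 mod 526 = Q^65[0][1] = 273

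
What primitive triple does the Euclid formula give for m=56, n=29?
(2295, 3248, 3977)

Euclid's formula: a = m² - n², b = 2mn, c = m² + n²
m = 56, n = 29
a = 56² - 29² = 3136 - 841 = 2295
b = 2 × 56 × 29 = 3248
c = 56² + 29² = 3136 + 841 = 3977
Verification: 2295² + 3248² = 5267025 + 10549504 = 15816529 = 3977² ✓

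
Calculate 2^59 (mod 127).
8

Repeated squaring. Binary of 59 = 111011.
2^1 ≡ 2 (mod 127); 2^2 ≡ 4 (mod 127); 2^4 ≡ 16 (mod 127); 2^8 ≡ 2 (mod 127); 2^16 ≡ 4 (mod 127); 2^32 ≡ 16 (mod 127)
2^59 = 2^1 × 2^2 × 2^8 × 2^16 × 2^32 ≡ 8 (mod 127)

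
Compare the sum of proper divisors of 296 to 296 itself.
deficient

Proper divisors of 296: sum = 1 + 2 + 4 + 8 + 37 + 74 + 148 = 274
Since 274 < 296, 296 is deficient.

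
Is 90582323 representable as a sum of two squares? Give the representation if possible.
Not possible

Factorization: 90582323 = 13 × 191^3
By Fermat: n is sum of two squares iff every prime p ≡ 3 (mod 4) appears to even power.
Prime(s) ≡ 3 (mod 4) with odd exponent: [(191, 3)]
Therefore 90582323 cannot be expressed as a² + b².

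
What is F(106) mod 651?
181

Matrix identity: Q^n = [[F_(n+1), F_n], [F_n, F_(n-1)]] with Q = [[1,1],[1,0]].
n = 106 = 1101010₂. Square-and-multiply, entries mod 651:
Q^1 = [[1,1],[1,0]]
Q^3 = (Q^1)²·Q = [[3,2],[2,1]]
Q^6 = (Q^3)² = [[13,8],[8,5]]
Q^13 = (Q^6)²·Q = [[377,233],[233,144]]
Q^26 = (Q^13)² = [[467,307],[307,160]]
Q^53 = (Q^26)²·Q = [[302,509],[509,444]]
Q^106 = (Q^53)² = [[47,181],[181,517]]
F_106 mod 651 = Q^106[0][1] = 181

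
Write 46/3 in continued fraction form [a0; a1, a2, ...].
[15; 3]

Euclidean algorithm steps:
46 = 15 × 3 + 1
3 = 3 × 1 + 0
Continued fraction: [15; 3]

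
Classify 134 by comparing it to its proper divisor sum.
deficient

Proper divisors of 134: sum = 1 + 2 + 67 = 70
Since 70 < 134, 134 is deficient.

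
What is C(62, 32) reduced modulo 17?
0

Using Lucas' theorem:
Write n=62 and k=32 in base 17:
n in base 17: [3, 11]
k in base 17: [1, 15]
C(62,32) mod 17 = ∏ C(n_i, k_i) mod 17
Digit binomials (mod 17): C(3,1) = 3; C(11,15) = 0 (k_i > n_i)
Product: 3 × 0 = 0 ≡ 0 (mod 17)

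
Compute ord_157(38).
156

157 is prime, so ord(38) divides φ(157) = 156.
Divisors of 156: 1, 2, 3, 4, 6, 12, 13, 26, 39, 52, 78, 156.
Repeated squaring: 38^1 ≡ 38, 38^2 ≡ 31, 38^4 ≡ 19, 38^8 ≡ 47, 38^16 ≡ 11, 38^32 ≡ 121, 38^64 ≡ 40, 38^128 ≡ 30 (mod 157).
Test 38^d mod 157 for each divisor d in increasing order:
38^1 ≡ 38
38^2 ≡ 31
38^3 = 38^2·38^1 ≡ 79
38^4 ≡ 19
38^6 = 38^4·38^2 ≡ 118
38^12 = 38^8·38^4 ≡ 108
38^13 = 38^8·38^4·38^1 ≡ 22
38^26 = 38^16·38^8·38^2 ≡ 13
38^39 = 38^32·38^4·38^2·38^1 ≡ 129
38^52 = 38^32·38^16·38^4 ≡ 12
38^78 = 38^64·38^8·38^4·38^2 ≡ 156
38^156 = 38^128·38^16·38^8·38^4 ≡ 1  ← first divisor giving 1
The order is 156.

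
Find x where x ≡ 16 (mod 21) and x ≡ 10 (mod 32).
394

Using Chinese Remainder Theorem:
M = 21 × 32 = 672
M1 = 32, M2 = 21
y1 = 32^(-1) mod 21 = 2
y2 = 21^(-1) mod 32 = 29
x = (16×32×2 + 10×21×29) mod 672 = 394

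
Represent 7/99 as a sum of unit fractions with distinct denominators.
1/15 + 1/248 + 1/122760

Greedy algorithm:
7/99: ceiling(99/7) = 15, use 1/15
2/495: ceiling(495/2) = 248, use 1/248
1/122760: ceiling(122760/1) = 122760, use 1/122760
Result: 7/99 = 1/15 + 1/248 + 1/122760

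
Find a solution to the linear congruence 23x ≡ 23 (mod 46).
x ≡ 1 (mod 2)

gcd(23, 46) = 23, which divides 23, so solutions exist.
Divide through by 23: x ≡ 1 (mod 2).
The coefficient of x is now 1, so x ≡ 1 (mod 2).
Check: 23 × 1 = 23 ≡ 23 (mod 46).
x ≡ 1 (mod 2), giving 23 solutions mod 46.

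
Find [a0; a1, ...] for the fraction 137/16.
[8; 1, 1, 3, 2]

Euclidean algorithm steps:
137 = 8 × 16 + 9
16 = 1 × 9 + 7
9 = 1 × 7 + 2
7 = 3 × 2 + 1
2 = 2 × 1 + 0
Continued fraction: [8; 1, 1, 3, 2]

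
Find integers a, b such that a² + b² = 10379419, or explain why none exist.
Not possible

Factorization: 10379419 = 29 × 71^3
By Fermat: n is sum of two squares iff every prime p ≡ 3 (mod 4) appears to even power.
Prime(s) ≡ 3 (mod 4) with odd exponent: [(71, 3)]
Therefore 10379419 cannot be expressed as a² + b².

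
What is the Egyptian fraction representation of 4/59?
1/15 + 1/885

Greedy algorithm:
4/59: ceiling(59/4) = 15, use 1/15
1/885: ceiling(885/1) = 885, use 1/885
Result: 4/59 = 1/15 + 1/885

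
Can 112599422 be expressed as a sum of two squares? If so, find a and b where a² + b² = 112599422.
Not possible

Factorization: 112599422 = 2 × 13 × 163^3
By Fermat: n is sum of two squares iff every prime p ≡ 3 (mod 4) appears to even power.
Prime(s) ≡ 3 (mod 4) with odd exponent: [(163, 3)]
Therefore 112599422 cannot be expressed as a² + b².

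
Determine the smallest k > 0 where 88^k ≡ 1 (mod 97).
24

97 is prime, so ord(88) divides φ(97) = 96.
Divisors of 96: 1, 2, 3, 4, 6, 8, 12, 16, 24, 32, 48, 96.
Repeated squaring: 88^1 ≡ 88, 88^2 ≡ 81, 88^4 ≡ 62, 88^8 ≡ 61, 88^16 ≡ 35, 88^32 ≡ 61, 88^64 ≡ 35 (mod 97).
Test 88^d mod 97 for each divisor d in increasing order:
88^1 ≡ 88
88^2 ≡ 81
88^3 = 88^2·88^1 ≡ 47
88^4 ≡ 62
88^6 = 88^4·88^2 ≡ 75
88^8 ≡ 61
88^12 = 88^8·88^4 ≡ 96
88^16 ≡ 35
88^24 = 88^16·88^8 ≡ 1  ← first divisor giving 1
The order is 24.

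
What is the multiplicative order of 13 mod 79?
39

79 is prime, so ord(13) divides φ(79) = 78.
Divisors of 78: 1, 2, 3, 6, 13, 26, 39, 78.
Repeated squaring: 13^1 ≡ 13, 13^2 ≡ 11, 13^4 ≡ 42, 13^8 ≡ 26, 13^16 ≡ 44, 13^32 ≡ 40, 13^64 ≡ 20 (mod 79).
Test 13^d mod 79 for each divisor d in increasing order:
13^1 ≡ 13
13^2 ≡ 11
13^3 = 13^2·13^1 ≡ 64
13^6 = 13^4·13^2 ≡ 67
13^13 = 13^8·13^4·13^1 ≡ 55
13^26 = 13^16·13^8·13^2 ≡ 23
13^39 = 13^32·13^4·13^2·13^1 ≡ 1  ← first divisor giving 1
The order is 39.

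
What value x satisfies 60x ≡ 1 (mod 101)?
32

gcd(60, 101) = 1, so the inverse exists.
Extended Euclidean algorithm on (101, 60):
101 = 1 × 60 + 41  ⟹  41 = (1)·101 + (-1)·60
60 = 1 × 41 + 19  ⟹  19 = (-1)·101 + (2)·60
41 = 2 × 19 + 3  ⟹  3 = (3)·101 + (-5)·60
19 = 6 × 3 + 1  ⟹  1 = (-19)·101 + (32)·60
So (32)·60 ≡ 1 (mod 101), i.e. 60^(-1) ≡ 32 (mod 101).
Check: 60 × 32 = 1920 ≡ 1 (mod 101)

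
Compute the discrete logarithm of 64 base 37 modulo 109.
90

Baby-step giant-step with step n = ⌈√109⌉ = 11.
Baby steps 37^j mod 109 (j:value) for j=0..10: 0:1, 1:37, 2:61, 3:77, 4:15, 5:10, 6:43, 7:65, 8:7, 9:41, 10:100.
Giant-step multiplier: 37^(-11) ≡ 37^(108-11) = 37^97 ≡ 18 (mod 109).
Giant steps γ_i = 64·18^i mod 109: γ_0=64, γ_1=62, γ_2=26, γ_3=32, γ_4=31, γ_5=13, γ_6=16, γ_7=70, γ_8=61 (in table at j=2).
x = i·n + j = 8·11 + 2 = 90.
Check: 37^90 ≡ 64 (mod 109).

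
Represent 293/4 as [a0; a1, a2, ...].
[73; 4]

Euclidean algorithm steps:
293 = 73 × 4 + 1
4 = 4 × 1 + 0
Continued fraction: [73; 4]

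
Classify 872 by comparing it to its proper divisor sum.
deficient

Proper divisors of 872: sum = 1 + 2 + 4 + 8 + 109 + 218 + 436 = 778
Since 778 < 872, 872 is deficient.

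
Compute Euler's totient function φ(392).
168

392 = 2^3 × 7^2
φ(n) = n × ∏(1 - 1/p) for each prime p dividing n
φ(392) = 392 × (1 - 1/2) × (1 - 1/7) = 168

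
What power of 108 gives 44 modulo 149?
37

Baby-step giant-step with step n = ⌈√149⌉ = 13.
Baby steps 108^j mod 149 (j:value) for j=0..12: 0:1, 1:108, 2:42, 3:66, 4:125, 5:90, 6:35, 7:55, 8:129, 9:75, 10:54, 11:21, 12:33.
Giant-step multiplier: 108^(-13) ≡ 108^(148-13) = 108^135 ≡ 62 (mod 149).
Giant steps γ_i = 44·62^i mod 149: γ_0=44, γ_1=46, γ_2=21 (in table at j=11).
x = i·n + j = 2·13 + 11 = 37.
Check: 108^37 ≡ 44 (mod 149).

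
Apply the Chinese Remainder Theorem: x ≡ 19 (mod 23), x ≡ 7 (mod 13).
111

Using Chinese Remainder Theorem:
M = 23 × 13 = 299
M1 = 13, M2 = 23
y1 = 13^(-1) mod 23 = 16
y2 = 23^(-1) mod 13 = 4
x = (19×13×16 + 7×23×4) mod 299 = 111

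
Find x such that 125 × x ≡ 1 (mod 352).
245

gcd(125, 352) = 1, so the inverse exists.
Extended Euclidean algorithm on (352, 125):
352 = 2 × 125 + 102  ⟹  102 = (1)·352 + (-2)·125
125 = 1 × 102 + 23  ⟹  23 = (-1)·352 + (3)·125
102 = 4 × 23 + 10  ⟹  10 = (5)·352 + (-14)·125
23 = 2 × 10 + 3  ⟹  3 = (-11)·352 + (31)·125
10 = 3 × 3 + 1  ⟹  1 = (38)·352 + (-107)·125
So (-107)·125 ≡ 1 (mod 352), i.e. 125^(-1) ≡ -107 ≡ 245 (mod 352).
Check: 125 × 245 = 30625 ≡ 1 (mod 352)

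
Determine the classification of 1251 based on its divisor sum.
deficient

Proper divisors of 1251: sum = 1 + 3 + 9 + 139 + 417 = 569
Since 569 < 1251, 1251 is deficient.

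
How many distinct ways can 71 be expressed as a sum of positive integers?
4697205

p(n) counts ways to write n as a sum of positive integers (order ignored).
Euler's pentagonal recurrence: p(k) = p(k-1) + p(k-2) - p(k-5) - p(k-7) + p(k-12) + p(k-15) - ... (offsets j(3j∓1)/2, signs ++--, p(0)=1, p(<0)=0).
DP table for k = 0..70: p(0)=1, p(1)=1, p(2)=2, p(3)=3, p(4)=5, p(5)=7, p(6)=11, p(7)=15, p(8)=22, p(9)=30, p(10)=42, p(11)=56, p(12)=77, p(13)=101, p(14)=135, p(15)=176, p(16)=231, p(17)=297, p(18)=385, p(19)=490, p(20)=627, p(21)=792, p(22)=1002, p(23)=1255, p(24)=1575, p(25)=1958, p(26)=2436, p(27)=3010, p(28)=3718, p(29)=4565, p(30)=5604, p(31)=6842, p(32)=8349, p(33)=10143, p(34)=12310, p(35)=14883, p(36)=17977, p(37)=21637, p(38)=26015, p(39)=31185, p(40)=37338, p(41)=44583, p(42)=53174, p(43)=63261, p(44)=75175, p(45)=89134, p(46)=105558, p(47)=124754, p(48)=147273, p(49)=173525, p(50)=204226, p(51)=239943, p(52)=281589, p(53)=329931, p(54)=386155, p(55)=451276, p(56)=526823, p(57)=614154, p(58)=715220, p(59)=831820, p(60)=966467, p(61)=1121505, p(62)=1300156, p(63)=1505499, p(64)=1741630, p(65)=2012558, p(66)=2323520, p(67)=2679689, p(68)=3087735, p(69)=3554345, p(70)=4087968.
Final step: p(71) = p(70) + p(69) - p(66) - p(64) + p(59) + p(56) - p(49) - p(45) + p(36) + p(31) - p(20) - p(14) + p(1)
= 4087968 + 3554345 - 2323520 - 1741630 + 831820 + 526823 - 173525 - 89134 + 17977 + 6842 - 627 - 135 + 1
= 4697205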